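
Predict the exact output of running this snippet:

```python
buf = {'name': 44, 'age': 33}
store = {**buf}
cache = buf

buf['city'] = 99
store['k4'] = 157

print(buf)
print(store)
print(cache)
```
{'name': 44, 'age': 33, 'city': 99}
{'name': 44, 'age': 33, 'k4': 157}
{'name': 44, 'age': 33, 'city': 99}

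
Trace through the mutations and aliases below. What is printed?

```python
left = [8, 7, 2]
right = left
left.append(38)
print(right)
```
[8, 7, 2, 38]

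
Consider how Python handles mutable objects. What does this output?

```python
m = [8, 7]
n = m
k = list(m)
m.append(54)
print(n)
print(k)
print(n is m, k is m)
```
[8, 7, 54]
[8, 7]
True False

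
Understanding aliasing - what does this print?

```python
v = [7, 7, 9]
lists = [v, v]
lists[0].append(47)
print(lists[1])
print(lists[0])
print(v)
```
[7, 7, 9, 47]
[7, 7, 9, 47]
[7, 7, 9, 47]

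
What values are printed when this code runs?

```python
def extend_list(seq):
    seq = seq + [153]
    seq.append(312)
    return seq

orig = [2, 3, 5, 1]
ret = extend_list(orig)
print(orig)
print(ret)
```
[2, 3, 5, 1]
[2, 3, 5, 1, 153, 312]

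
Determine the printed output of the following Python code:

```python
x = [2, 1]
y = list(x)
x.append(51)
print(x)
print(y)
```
[2, 1, 51]
[2, 1]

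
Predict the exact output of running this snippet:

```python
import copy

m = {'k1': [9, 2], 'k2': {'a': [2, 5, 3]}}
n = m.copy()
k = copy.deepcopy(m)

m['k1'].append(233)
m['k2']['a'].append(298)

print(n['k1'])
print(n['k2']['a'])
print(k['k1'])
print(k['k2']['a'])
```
[9, 2, 233]
[2, 5, 3, 298]
[9, 2]
[2, 5, 3]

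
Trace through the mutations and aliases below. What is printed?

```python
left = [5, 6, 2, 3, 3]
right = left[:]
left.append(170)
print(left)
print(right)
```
[5, 6, 2, 3, 3, 170]
[5, 6, 2, 3, 3]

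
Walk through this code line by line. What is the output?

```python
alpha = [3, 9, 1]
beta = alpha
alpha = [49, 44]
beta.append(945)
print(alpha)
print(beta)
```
[49, 44]
[3, 9, 1, 945]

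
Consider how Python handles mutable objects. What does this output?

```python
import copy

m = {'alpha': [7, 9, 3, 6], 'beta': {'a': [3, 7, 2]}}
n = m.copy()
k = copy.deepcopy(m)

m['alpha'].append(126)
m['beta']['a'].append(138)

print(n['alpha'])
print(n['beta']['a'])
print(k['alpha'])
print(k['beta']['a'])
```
[7, 9, 3, 6, 126]
[3, 7, 2, 138]
[7, 9, 3, 6]
[3, 7, 2]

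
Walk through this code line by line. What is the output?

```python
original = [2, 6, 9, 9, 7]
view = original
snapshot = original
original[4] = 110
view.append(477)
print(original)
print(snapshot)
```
[2, 6, 9, 9, 110, 477]
[2, 6, 9, 9, 110, 477]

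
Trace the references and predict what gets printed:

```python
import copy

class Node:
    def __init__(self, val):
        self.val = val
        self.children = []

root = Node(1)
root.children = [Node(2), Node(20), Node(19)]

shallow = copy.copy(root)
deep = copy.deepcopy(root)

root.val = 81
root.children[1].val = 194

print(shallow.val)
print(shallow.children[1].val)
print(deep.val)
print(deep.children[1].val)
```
1
194
1
20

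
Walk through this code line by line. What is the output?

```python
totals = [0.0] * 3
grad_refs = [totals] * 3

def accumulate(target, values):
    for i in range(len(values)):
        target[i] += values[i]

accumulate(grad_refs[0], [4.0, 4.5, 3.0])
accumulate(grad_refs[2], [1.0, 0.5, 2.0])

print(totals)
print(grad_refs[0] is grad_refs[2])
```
[5.0, 5.0, 5.0]
True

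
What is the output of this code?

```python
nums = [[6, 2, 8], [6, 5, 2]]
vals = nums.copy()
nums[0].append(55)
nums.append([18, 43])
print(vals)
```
[[6, 2, 8, 55], [6, 5, 2]]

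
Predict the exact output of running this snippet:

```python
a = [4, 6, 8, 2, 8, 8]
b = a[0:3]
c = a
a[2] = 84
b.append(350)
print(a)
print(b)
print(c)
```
[4, 6, 84, 2, 8, 8]
[4, 6, 8, 350]
[4, 6, 84, 2, 8, 8]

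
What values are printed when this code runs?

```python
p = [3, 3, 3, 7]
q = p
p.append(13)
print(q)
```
[3, 3, 3, 7, 13]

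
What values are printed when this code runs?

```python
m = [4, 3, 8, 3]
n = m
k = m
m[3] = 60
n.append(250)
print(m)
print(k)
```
[4, 3, 8, 60, 250]
[4, 3, 8, 60, 250]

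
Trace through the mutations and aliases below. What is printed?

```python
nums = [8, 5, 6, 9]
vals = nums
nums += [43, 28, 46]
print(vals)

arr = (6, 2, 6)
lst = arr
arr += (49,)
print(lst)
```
[8, 5, 6, 9, 43, 28, 46]
(6, 2, 6)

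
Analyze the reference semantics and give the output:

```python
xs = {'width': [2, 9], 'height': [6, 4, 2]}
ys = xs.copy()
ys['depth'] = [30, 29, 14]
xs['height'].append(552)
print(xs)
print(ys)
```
{'width': [2, 9], 'height': [6, 4, 2, 552]}
{'width': [2, 9], 'height': [6, 4, 2, 552], 'depth': [30, 29, 14]}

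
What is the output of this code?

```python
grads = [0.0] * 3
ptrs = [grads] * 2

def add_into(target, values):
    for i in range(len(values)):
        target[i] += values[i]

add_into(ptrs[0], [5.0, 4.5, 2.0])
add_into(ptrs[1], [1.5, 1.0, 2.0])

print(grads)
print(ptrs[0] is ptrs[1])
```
[6.5, 5.5, 4.0]
True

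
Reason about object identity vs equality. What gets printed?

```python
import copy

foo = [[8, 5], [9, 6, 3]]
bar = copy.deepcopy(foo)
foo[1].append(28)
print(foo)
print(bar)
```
[[8, 5], [9, 6, 3, 28]]
[[8, 5], [9, 6, 3]]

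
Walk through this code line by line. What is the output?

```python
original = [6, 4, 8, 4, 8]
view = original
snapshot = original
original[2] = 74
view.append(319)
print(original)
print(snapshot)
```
[6, 4, 74, 4, 8, 319]
[6, 4, 74, 4, 8, 319]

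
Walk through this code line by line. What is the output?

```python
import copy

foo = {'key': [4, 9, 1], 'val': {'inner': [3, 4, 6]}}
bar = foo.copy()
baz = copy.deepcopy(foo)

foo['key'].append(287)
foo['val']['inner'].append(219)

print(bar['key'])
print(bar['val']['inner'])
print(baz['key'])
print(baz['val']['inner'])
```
[4, 9, 1, 287]
[3, 4, 6, 219]
[4, 9, 1]
[3, 4, 6]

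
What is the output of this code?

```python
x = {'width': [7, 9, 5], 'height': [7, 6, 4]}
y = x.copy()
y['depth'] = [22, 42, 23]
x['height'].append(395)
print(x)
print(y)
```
{'width': [7, 9, 5], 'height': [7, 6, 4, 395]}
{'width': [7, 9, 5], 'height': [7, 6, 4, 395], 'depth': [22, 42, 23]}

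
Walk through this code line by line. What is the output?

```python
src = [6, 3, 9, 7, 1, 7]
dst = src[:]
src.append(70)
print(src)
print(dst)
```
[6, 3, 9, 7, 1, 7, 70]
[6, 3, 9, 7, 1, 7]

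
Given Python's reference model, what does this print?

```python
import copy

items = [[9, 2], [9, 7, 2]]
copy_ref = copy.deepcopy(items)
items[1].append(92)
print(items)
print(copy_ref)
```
[[9, 2], [9, 7, 2, 92]]
[[9, 2], [9, 7, 2]]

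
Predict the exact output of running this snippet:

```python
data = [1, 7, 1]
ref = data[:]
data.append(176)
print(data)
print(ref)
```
[1, 7, 1, 176]
[1, 7, 1]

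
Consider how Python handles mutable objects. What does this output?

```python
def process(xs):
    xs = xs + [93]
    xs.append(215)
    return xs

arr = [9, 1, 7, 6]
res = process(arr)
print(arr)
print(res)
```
[9, 1, 7, 6]
[9, 1, 7, 6, 93, 215]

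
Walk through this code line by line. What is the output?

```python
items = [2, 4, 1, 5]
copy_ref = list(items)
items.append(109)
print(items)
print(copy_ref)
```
[2, 4, 1, 5, 109]
[2, 4, 1, 5]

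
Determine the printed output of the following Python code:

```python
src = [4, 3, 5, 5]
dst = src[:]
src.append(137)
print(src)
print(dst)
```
[4, 3, 5, 5, 137]
[4, 3, 5, 5]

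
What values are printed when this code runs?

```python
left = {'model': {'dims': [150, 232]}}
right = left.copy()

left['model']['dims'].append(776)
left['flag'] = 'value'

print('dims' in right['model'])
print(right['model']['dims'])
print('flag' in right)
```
True
[150, 232, 776]
False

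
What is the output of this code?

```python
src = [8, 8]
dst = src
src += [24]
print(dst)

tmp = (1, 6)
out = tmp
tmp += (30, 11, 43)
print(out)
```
[8, 8, 24]
(1, 6)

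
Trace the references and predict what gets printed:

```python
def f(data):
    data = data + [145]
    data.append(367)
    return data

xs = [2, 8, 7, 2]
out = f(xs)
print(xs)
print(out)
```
[2, 8, 7, 2]
[2, 8, 7, 2, 145, 367]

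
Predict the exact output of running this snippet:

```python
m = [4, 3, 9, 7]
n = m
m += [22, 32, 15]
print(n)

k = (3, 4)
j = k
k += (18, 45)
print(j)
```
[4, 3, 9, 7, 22, 32, 15]
(3, 4)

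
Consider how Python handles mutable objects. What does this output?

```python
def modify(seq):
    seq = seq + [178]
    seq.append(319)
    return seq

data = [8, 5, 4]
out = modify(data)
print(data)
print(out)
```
[8, 5, 4]
[8, 5, 4, 178, 319]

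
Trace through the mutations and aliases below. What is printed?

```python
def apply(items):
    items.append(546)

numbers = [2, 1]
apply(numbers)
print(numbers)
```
[2, 1, 546]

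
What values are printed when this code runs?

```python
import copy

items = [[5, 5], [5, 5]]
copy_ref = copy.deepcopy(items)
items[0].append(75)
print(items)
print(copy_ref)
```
[[5, 5, 75], [5, 5]]
[[5, 5], [5, 5]]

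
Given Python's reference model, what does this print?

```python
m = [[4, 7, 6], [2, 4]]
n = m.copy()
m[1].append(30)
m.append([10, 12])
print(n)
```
[[4, 7, 6], [2, 4, 30]]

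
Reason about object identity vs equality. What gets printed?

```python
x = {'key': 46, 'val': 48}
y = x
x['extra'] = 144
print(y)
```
{'key': 46, 'val': 48, 'extra': 144}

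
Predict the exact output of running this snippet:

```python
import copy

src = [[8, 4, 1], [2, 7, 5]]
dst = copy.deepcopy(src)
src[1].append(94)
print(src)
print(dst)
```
[[8, 4, 1], [2, 7, 5, 94]]
[[8, 4, 1], [2, 7, 5]]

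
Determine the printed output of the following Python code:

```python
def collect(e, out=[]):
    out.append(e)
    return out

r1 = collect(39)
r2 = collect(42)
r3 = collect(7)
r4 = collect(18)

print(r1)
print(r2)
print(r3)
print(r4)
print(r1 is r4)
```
[39, 42, 7, 18]
[39, 42, 7, 18]
[39, 42, 7, 18]
[39, 42, 7, 18]
True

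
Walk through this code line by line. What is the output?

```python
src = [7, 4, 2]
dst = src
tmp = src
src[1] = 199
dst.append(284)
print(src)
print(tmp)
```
[7, 199, 2, 284]
[7, 199, 2, 284]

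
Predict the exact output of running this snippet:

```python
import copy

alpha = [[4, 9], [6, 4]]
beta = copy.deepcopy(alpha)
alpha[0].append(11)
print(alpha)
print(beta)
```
[[4, 9, 11], [6, 4]]
[[4, 9], [6, 4]]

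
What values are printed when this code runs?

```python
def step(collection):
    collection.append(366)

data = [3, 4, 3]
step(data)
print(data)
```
[3, 4, 3, 366]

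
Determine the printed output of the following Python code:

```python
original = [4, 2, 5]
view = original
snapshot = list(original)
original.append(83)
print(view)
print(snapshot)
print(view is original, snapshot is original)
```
[4, 2, 5, 83]
[4, 2, 5]
True False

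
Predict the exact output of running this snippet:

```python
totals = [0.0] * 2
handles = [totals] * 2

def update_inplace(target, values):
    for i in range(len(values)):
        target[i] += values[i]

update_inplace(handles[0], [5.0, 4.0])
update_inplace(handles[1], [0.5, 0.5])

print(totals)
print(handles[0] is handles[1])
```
[5.5, 4.5]
True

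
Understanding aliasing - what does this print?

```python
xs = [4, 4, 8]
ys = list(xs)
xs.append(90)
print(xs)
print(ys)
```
[4, 4, 8, 90]
[4, 4, 8]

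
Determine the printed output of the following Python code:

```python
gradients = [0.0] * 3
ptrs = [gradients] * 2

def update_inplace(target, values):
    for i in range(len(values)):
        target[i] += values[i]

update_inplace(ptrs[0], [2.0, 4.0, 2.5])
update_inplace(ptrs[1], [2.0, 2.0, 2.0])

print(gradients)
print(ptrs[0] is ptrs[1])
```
[4.0, 6.0, 4.5]
True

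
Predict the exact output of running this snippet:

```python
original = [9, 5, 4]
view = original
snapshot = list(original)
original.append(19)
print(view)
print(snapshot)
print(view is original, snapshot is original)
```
[9, 5, 4, 19]
[9, 5, 4]
True False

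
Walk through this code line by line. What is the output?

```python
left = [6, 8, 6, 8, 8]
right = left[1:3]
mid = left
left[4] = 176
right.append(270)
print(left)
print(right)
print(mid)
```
[6, 8, 6, 8, 176]
[8, 6, 270]
[6, 8, 6, 8, 176]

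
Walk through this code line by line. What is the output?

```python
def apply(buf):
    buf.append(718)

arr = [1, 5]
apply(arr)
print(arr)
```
[1, 5, 718]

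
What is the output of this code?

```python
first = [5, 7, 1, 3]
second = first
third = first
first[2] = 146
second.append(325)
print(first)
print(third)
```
[5, 7, 146, 3, 325]
[5, 7, 146, 3, 325]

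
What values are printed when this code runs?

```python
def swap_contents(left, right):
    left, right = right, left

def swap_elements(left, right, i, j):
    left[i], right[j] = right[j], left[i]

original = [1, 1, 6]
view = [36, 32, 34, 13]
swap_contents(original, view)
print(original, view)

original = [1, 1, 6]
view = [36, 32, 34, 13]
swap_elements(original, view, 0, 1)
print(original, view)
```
[1, 1, 6] [36, 32, 34, 13]
[32, 1, 6] [36, 1, 34, 13]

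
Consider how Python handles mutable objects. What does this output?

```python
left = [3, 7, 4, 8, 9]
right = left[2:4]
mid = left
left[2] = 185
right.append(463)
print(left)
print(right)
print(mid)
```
[3, 7, 185, 8, 9]
[4, 8, 463]
[3, 7, 185, 8, 9]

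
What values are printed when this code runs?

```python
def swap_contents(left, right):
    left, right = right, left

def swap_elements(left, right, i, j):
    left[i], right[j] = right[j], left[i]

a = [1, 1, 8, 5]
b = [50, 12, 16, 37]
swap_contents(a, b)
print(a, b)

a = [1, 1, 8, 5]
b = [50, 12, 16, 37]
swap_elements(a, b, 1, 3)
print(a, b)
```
[1, 1, 8, 5] [50, 12, 16, 37]
[1, 37, 8, 5] [50, 12, 16, 1]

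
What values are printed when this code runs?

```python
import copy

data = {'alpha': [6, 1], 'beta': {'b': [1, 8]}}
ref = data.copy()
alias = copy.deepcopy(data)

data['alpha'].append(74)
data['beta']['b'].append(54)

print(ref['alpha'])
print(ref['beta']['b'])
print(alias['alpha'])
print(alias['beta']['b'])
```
[6, 1, 74]
[1, 8, 54]
[6, 1]
[1, 8]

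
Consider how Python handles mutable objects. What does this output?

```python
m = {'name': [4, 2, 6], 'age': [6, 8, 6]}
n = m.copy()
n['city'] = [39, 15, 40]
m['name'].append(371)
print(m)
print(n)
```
{'name': [4, 2, 6, 371], 'age': [6, 8, 6]}
{'name': [4, 2, 6, 371], 'age': [6, 8, 6], 'city': [39, 15, 40]}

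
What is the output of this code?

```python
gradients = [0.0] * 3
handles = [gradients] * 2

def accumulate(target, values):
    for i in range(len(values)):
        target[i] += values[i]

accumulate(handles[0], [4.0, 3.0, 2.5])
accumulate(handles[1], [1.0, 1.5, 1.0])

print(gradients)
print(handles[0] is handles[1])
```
[5.0, 4.5, 3.5]
True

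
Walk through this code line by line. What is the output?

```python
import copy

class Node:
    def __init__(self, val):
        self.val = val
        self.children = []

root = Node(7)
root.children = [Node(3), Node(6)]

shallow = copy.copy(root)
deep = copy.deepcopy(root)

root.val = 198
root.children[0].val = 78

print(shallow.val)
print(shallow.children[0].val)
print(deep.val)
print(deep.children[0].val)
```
7
78
7
3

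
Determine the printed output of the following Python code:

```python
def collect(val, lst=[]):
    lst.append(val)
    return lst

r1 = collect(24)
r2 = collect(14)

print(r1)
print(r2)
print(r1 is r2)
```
[24, 14]
[24, 14]
True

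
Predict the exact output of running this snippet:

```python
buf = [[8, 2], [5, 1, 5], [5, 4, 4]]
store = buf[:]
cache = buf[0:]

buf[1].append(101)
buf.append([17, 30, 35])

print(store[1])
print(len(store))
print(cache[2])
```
[5, 1, 5, 101]
3
[5, 4, 4]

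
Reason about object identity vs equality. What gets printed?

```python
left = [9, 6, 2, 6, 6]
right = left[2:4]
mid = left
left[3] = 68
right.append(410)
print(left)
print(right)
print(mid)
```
[9, 6, 2, 68, 6]
[2, 6, 410]
[9, 6, 2, 68, 6]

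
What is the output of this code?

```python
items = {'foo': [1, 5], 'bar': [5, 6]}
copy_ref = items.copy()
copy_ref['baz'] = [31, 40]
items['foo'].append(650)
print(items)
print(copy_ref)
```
{'foo': [1, 5, 650], 'bar': [5, 6]}
{'foo': [1, 5, 650], 'bar': [5, 6], 'baz': [31, 40]}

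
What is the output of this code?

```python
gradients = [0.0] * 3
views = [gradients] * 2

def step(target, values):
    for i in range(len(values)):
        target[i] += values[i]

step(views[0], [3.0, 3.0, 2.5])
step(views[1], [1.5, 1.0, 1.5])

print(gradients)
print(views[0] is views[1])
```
[4.5, 4.0, 4.0]
True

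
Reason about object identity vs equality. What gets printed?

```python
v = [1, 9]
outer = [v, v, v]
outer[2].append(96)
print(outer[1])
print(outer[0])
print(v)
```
[1, 9, 96]
[1, 9, 96]
[1, 9, 96]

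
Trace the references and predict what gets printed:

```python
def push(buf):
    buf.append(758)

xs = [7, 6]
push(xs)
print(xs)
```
[7, 6, 758]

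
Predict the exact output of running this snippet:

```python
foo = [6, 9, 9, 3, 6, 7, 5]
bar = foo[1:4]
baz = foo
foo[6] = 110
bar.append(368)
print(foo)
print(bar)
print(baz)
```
[6, 9, 9, 3, 6, 7, 110]
[9, 9, 3, 368]
[6, 9, 9, 3, 6, 7, 110]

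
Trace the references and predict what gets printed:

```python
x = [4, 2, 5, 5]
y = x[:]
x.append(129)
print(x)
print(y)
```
[4, 2, 5, 5, 129]
[4, 2, 5, 5]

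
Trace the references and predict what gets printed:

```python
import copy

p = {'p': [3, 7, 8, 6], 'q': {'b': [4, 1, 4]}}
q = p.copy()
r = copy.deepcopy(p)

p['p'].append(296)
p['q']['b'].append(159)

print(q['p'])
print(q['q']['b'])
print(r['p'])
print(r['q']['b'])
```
[3, 7, 8, 6, 296]
[4, 1, 4, 159]
[3, 7, 8, 6]
[4, 1, 4]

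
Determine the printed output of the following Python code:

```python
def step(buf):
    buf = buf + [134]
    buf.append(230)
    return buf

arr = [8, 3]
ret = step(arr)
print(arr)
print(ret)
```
[8, 3]
[8, 3, 134, 230]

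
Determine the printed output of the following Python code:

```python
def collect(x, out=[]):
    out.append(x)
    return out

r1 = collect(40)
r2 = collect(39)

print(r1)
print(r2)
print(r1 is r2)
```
[40, 39]
[40, 39]
True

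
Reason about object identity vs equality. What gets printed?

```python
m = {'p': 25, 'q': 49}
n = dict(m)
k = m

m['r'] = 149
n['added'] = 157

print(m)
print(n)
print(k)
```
{'p': 25, 'q': 49, 'r': 149}
{'p': 25, 'q': 49, 'added': 157}
{'p': 25, 'q': 49, 'r': 149}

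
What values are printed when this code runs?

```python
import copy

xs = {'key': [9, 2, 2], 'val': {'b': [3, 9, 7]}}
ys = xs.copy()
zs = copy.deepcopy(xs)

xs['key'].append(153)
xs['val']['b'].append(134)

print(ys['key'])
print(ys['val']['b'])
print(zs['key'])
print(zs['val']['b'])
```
[9, 2, 2, 153]
[3, 9, 7, 134]
[9, 2, 2]
[3, 9, 7]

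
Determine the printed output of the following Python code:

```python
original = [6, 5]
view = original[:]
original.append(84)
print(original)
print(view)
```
[6, 5, 84]
[6, 5]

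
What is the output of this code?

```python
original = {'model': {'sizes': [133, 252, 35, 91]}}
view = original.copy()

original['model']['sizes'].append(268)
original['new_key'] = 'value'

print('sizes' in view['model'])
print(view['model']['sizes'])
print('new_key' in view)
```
True
[133, 252, 35, 91, 268]
False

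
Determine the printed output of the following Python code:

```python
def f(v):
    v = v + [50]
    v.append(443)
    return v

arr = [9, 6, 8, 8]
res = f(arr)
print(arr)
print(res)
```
[9, 6, 8, 8]
[9, 6, 8, 8, 50, 443]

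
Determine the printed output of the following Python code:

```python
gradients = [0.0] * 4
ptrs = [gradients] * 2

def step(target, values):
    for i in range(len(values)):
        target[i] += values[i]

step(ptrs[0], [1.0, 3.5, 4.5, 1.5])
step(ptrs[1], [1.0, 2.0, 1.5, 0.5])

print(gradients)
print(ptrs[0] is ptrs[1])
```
[2.0, 5.5, 6.0, 2.0]
True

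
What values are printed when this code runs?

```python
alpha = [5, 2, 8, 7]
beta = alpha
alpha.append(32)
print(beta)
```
[5, 2, 8, 7, 32]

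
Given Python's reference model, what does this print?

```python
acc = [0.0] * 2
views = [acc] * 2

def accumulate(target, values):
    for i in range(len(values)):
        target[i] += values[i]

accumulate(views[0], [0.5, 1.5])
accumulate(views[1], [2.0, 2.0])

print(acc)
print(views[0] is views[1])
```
[2.5, 3.5]
True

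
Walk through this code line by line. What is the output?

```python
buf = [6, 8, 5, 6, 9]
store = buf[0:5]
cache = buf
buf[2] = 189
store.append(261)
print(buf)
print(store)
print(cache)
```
[6, 8, 189, 6, 9]
[6, 8, 5, 6, 9, 261]
[6, 8, 189, 6, 9]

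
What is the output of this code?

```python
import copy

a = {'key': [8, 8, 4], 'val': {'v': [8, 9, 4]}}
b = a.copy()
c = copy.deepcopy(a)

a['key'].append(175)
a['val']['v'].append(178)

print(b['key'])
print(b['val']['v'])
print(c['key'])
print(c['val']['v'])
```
[8, 8, 4, 175]
[8, 9, 4, 178]
[8, 8, 4]
[8, 9, 4]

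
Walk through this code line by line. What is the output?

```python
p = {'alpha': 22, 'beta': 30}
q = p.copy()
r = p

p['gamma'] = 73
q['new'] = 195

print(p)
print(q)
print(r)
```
{'alpha': 22, 'beta': 30, 'gamma': 73}
{'alpha': 22, 'beta': 30, 'new': 195}
{'alpha': 22, 'beta': 30, 'gamma': 73}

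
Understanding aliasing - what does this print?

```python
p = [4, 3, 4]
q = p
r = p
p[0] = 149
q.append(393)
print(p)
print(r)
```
[149, 3, 4, 393]
[149, 3, 4, 393]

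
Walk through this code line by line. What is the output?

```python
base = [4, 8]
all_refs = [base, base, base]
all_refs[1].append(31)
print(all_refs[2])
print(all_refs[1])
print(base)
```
[4, 8, 31]
[4, 8, 31]
[4, 8, 31]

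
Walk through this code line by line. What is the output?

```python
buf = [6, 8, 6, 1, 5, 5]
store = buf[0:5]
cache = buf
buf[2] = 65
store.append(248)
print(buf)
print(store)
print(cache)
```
[6, 8, 65, 1, 5, 5]
[6, 8, 6, 1, 5, 248]
[6, 8, 65, 1, 5, 5]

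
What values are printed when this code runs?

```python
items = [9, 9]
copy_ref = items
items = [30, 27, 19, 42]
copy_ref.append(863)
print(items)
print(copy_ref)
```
[30, 27, 19, 42]
[9, 9, 863]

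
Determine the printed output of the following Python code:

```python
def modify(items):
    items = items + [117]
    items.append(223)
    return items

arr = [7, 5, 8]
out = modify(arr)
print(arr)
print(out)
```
[7, 5, 8]
[7, 5, 8, 117, 223]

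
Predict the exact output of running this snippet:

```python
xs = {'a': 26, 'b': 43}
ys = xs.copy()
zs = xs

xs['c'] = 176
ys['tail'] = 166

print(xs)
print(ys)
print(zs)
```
{'a': 26, 'b': 43, 'c': 176}
{'a': 26, 'b': 43, 'tail': 166}
{'a': 26, 'b': 43, 'c': 176}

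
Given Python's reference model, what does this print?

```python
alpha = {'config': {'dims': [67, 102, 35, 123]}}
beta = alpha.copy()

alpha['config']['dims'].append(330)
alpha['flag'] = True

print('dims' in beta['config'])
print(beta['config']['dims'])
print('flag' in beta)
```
True
[67, 102, 35, 123, 330]
False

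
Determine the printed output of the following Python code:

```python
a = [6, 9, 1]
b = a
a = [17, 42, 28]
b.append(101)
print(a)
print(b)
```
[17, 42, 28]
[6, 9, 1, 101]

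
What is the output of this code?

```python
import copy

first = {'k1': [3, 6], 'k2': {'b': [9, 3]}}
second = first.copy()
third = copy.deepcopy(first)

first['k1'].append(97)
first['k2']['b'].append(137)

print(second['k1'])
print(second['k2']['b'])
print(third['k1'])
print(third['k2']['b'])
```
[3, 6, 97]
[9, 3, 137]
[3, 6]
[9, 3]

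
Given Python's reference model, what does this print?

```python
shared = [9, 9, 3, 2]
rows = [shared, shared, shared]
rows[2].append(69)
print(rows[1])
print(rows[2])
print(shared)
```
[9, 9, 3, 2, 69]
[9, 9, 3, 2, 69]
[9, 9, 3, 2, 69]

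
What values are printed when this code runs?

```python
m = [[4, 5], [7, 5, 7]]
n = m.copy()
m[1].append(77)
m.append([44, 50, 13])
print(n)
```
[[4, 5], [7, 5, 7, 77]]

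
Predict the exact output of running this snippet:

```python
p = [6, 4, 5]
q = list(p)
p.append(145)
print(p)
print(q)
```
[6, 4, 5, 145]
[6, 4, 5]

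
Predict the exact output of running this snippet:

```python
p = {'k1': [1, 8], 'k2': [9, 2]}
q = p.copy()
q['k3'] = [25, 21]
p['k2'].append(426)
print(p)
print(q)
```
{'k1': [1, 8], 'k2': [9, 2, 426]}
{'k1': [1, 8], 'k2': [9, 2, 426], 'k3': [25, 21]}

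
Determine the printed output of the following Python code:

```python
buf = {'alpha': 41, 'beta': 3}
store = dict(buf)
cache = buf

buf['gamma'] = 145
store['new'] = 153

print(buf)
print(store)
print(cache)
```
{'alpha': 41, 'beta': 3, 'gamma': 145}
{'alpha': 41, 'beta': 3, 'new': 153}
{'alpha': 41, 'beta': 3, 'gamma': 145}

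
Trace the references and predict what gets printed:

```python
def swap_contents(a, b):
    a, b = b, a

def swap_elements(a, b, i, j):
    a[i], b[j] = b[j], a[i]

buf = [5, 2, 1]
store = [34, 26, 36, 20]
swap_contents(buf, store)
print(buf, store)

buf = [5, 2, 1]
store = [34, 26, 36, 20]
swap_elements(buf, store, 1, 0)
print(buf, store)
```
[5, 2, 1] [34, 26, 36, 20]
[5, 34, 1] [2, 26, 36, 20]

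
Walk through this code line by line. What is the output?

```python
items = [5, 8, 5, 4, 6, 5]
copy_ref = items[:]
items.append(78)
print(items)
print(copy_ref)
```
[5, 8, 5, 4, 6, 5, 78]
[5, 8, 5, 4, 6, 5]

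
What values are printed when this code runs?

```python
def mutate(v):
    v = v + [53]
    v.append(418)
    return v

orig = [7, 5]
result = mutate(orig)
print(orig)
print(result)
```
[7, 5]
[7, 5, 53, 418]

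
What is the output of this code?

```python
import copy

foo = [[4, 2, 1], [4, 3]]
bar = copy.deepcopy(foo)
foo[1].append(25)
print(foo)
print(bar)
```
[[4, 2, 1], [4, 3, 25]]
[[4, 2, 1], [4, 3]]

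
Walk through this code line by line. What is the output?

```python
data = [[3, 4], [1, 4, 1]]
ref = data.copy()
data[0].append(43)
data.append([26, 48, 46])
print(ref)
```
[[3, 4, 43], [1, 4, 1]]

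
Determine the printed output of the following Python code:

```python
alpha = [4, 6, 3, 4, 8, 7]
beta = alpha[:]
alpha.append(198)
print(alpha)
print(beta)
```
[4, 6, 3, 4, 8, 7, 198]
[4, 6, 3, 4, 8, 7]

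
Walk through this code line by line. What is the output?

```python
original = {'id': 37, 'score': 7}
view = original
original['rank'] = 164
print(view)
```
{'id': 37, 'score': 7, 'rank': 164}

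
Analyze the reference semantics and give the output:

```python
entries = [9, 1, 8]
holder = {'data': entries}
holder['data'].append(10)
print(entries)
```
[9, 1, 8, 10]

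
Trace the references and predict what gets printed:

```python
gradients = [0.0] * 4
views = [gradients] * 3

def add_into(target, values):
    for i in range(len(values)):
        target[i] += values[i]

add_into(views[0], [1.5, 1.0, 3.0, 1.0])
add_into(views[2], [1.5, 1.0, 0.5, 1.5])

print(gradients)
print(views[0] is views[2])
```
[3.0, 2.0, 3.5, 2.5]
True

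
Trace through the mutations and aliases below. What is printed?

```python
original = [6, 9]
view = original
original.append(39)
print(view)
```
[6, 9, 39]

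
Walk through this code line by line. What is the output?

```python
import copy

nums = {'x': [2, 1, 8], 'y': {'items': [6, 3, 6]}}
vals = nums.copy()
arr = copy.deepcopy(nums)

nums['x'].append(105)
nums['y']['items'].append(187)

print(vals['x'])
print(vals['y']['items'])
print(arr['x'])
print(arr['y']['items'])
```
[2, 1, 8, 105]
[6, 3, 6, 187]
[2, 1, 8]
[6, 3, 6]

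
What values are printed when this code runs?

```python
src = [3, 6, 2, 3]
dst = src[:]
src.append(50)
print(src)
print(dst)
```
[3, 6, 2, 3, 50]
[3, 6, 2, 3]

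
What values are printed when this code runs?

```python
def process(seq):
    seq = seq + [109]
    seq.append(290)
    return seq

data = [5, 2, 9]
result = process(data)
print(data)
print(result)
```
[5, 2, 9]
[5, 2, 9, 109, 290]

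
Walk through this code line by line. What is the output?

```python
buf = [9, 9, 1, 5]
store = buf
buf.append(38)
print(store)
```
[9, 9, 1, 5, 38]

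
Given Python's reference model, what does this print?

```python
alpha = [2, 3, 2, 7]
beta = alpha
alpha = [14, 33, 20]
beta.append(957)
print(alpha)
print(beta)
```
[14, 33, 20]
[2, 3, 2, 7, 957]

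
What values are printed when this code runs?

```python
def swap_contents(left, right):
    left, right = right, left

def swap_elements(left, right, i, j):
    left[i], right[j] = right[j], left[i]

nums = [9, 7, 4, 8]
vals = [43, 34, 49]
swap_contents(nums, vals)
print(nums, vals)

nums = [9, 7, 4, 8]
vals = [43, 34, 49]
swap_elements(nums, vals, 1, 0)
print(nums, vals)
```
[9, 7, 4, 8] [43, 34, 49]
[9, 43, 4, 8] [7, 34, 49]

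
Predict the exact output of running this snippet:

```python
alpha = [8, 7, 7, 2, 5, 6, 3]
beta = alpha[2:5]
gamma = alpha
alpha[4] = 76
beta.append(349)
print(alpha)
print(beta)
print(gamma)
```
[8, 7, 7, 2, 76, 6, 3]
[7, 2, 5, 349]
[8, 7, 7, 2, 76, 6, 3]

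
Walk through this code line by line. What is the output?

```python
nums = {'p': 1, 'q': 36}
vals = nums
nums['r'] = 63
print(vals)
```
{'p': 1, 'q': 36, 'r': 63}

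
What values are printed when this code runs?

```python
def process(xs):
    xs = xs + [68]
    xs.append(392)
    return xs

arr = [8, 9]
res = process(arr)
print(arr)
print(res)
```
[8, 9]
[8, 9, 68, 392]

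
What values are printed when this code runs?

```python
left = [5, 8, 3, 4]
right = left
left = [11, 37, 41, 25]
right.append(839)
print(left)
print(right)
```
[11, 37, 41, 25]
[5, 8, 3, 4, 839]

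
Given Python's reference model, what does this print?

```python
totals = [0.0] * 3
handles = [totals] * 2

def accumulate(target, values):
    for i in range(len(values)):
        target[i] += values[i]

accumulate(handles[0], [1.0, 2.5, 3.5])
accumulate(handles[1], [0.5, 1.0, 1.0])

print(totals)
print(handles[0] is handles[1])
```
[1.5, 3.5, 4.5]
True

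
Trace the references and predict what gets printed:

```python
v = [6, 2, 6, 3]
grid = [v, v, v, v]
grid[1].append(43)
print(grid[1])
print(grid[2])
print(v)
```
[6, 2, 6, 3, 43]
[6, 2, 6, 3, 43]
[6, 2, 6, 3, 43]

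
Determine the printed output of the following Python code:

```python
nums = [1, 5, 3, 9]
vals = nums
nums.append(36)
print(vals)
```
[1, 5, 3, 9, 36]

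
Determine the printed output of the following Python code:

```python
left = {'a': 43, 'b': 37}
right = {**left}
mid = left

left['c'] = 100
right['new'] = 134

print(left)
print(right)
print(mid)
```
{'a': 43, 'b': 37, 'c': 100}
{'a': 43, 'b': 37, 'new': 134}
{'a': 43, 'b': 37, 'c': 100}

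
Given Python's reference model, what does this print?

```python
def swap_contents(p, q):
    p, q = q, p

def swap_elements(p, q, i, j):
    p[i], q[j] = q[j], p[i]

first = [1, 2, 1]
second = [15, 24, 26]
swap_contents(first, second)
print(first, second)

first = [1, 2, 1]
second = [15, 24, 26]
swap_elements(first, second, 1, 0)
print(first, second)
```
[1, 2, 1] [15, 24, 26]
[1, 15, 1] [2, 24, 26]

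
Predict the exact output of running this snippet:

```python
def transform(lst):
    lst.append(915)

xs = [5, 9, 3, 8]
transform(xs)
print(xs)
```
[5, 9, 3, 8, 915]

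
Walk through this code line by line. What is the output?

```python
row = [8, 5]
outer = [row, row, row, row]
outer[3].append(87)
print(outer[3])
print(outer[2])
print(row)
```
[8, 5, 87]
[8, 5, 87]
[8, 5, 87]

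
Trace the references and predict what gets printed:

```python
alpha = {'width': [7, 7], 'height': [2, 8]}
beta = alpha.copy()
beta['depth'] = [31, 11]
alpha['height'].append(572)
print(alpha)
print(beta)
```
{'width': [7, 7], 'height': [2, 8, 572]}
{'width': [7, 7], 'height': [2, 8, 572], 'depth': [31, 11]}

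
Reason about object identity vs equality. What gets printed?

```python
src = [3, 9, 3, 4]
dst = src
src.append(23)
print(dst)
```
[3, 9, 3, 4, 23]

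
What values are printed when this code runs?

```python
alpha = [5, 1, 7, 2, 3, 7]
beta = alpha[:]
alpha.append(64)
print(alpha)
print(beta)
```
[5, 1, 7, 2, 3, 7, 64]
[5, 1, 7, 2, 3, 7]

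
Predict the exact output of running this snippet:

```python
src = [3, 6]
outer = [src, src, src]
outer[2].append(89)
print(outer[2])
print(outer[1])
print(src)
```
[3, 6, 89]
[3, 6, 89]
[3, 6, 89]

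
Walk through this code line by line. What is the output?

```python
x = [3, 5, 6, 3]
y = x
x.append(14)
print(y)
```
[3, 5, 6, 3, 14]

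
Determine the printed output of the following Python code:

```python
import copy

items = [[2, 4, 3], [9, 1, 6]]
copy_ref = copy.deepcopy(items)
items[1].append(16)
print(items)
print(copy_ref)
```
[[2, 4, 3], [9, 1, 6, 16]]
[[2, 4, 3], [9, 1, 6]]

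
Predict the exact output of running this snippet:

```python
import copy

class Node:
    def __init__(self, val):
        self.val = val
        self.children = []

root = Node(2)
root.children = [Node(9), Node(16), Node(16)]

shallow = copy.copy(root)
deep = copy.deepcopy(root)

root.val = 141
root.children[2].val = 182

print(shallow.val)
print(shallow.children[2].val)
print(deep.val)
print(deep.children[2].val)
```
2
182
2
16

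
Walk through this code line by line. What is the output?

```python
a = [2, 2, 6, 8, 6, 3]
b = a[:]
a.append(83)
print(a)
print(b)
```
[2, 2, 6, 8, 6, 3, 83]
[2, 2, 6, 8, 6, 3]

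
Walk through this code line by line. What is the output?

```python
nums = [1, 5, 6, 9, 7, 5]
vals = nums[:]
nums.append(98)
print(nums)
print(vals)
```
[1, 5, 6, 9, 7, 5, 98]
[1, 5, 6, 9, 7, 5]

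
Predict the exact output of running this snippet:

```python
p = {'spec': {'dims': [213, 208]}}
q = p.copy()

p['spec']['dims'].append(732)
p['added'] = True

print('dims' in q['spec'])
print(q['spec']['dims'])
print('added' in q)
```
True
[213, 208, 732]
False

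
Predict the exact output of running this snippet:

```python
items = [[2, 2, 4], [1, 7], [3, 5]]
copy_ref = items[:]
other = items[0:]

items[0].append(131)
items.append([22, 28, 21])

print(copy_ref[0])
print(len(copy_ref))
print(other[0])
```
[2, 2, 4, 131]
3
[2, 2, 4, 131]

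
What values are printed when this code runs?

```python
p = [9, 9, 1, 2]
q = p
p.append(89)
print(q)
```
[9, 9, 1, 2, 89]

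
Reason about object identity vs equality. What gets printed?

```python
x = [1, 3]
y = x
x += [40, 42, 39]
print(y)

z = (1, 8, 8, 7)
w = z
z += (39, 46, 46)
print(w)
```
[1, 3, 40, 42, 39]
(1, 8, 8, 7)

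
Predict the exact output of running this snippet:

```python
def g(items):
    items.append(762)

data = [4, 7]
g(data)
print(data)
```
[4, 7, 762]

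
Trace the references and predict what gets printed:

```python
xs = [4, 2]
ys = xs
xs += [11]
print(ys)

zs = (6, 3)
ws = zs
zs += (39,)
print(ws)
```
[4, 2, 11]
(6, 3)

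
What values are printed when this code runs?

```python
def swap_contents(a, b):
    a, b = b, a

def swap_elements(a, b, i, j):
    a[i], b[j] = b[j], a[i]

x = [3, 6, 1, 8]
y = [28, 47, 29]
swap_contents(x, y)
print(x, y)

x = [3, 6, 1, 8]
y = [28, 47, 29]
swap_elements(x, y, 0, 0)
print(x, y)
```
[3, 6, 1, 8] [28, 47, 29]
[28, 6, 1, 8] [3, 47, 29]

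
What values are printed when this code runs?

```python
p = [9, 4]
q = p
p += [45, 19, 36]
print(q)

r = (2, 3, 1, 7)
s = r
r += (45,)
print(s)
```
[9, 4, 45, 19, 36]
(2, 3, 1, 7)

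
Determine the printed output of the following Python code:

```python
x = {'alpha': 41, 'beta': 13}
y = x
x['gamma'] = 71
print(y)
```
{'alpha': 41, 'beta': 13, 'gamma': 71}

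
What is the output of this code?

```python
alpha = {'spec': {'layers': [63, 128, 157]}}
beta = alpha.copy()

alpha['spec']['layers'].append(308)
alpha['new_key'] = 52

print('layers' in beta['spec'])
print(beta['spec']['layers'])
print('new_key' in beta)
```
True
[63, 128, 157, 308]
False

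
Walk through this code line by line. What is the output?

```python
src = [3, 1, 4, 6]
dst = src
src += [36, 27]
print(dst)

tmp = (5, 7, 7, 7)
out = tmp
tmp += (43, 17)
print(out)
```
[3, 1, 4, 6, 36, 27]
(5, 7, 7, 7)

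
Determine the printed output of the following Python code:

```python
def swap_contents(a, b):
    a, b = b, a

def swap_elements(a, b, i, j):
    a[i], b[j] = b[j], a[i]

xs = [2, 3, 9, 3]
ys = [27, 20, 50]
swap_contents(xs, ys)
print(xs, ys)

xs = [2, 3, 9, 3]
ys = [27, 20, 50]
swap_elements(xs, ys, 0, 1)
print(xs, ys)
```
[2, 3, 9, 3] [27, 20, 50]
[20, 3, 9, 3] [27, 2, 50]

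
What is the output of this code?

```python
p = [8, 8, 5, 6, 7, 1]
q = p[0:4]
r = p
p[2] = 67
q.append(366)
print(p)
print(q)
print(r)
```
[8, 8, 67, 6, 7, 1]
[8, 8, 5, 6, 366]
[8, 8, 67, 6, 7, 1]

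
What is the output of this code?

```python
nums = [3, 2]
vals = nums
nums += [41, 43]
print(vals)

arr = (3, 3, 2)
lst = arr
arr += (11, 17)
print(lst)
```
[3, 2, 41, 43]
(3, 3, 2)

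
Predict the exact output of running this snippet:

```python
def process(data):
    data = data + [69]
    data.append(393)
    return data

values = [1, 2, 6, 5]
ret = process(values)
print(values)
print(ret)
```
[1, 2, 6, 5]
[1, 2, 6, 5, 69, 393]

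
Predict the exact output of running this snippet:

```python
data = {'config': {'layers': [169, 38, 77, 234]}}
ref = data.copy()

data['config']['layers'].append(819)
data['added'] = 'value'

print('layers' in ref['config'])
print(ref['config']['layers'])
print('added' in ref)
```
True
[169, 38, 77, 234, 819]
False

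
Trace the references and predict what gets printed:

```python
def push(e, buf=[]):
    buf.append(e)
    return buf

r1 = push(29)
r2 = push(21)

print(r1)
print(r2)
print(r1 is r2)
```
[29, 21]
[29, 21]
True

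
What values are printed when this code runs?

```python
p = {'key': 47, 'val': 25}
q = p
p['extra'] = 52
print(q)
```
{'key': 47, 'val': 25, 'extra': 52}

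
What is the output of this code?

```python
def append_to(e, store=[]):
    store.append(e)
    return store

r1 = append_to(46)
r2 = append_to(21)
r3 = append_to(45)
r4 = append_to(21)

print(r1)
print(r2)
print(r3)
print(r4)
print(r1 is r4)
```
[46, 21, 45, 21]
[46, 21, 45, 21]
[46, 21, 45, 21]
[46, 21, 45, 21]
True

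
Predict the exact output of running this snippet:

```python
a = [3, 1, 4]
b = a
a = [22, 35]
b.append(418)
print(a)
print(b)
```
[22, 35]
[3, 1, 4, 418]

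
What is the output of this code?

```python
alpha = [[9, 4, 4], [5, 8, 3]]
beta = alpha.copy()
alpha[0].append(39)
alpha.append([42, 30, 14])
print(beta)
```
[[9, 4, 4, 39], [5, 8, 3]]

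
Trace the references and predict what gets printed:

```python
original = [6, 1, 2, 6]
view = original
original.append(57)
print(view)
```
[6, 1, 2, 6, 57]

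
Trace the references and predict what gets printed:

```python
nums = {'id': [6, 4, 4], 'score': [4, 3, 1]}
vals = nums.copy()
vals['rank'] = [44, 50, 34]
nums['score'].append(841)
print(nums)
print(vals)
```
{'id': [6, 4, 4], 'score': [4, 3, 1, 841]}
{'id': [6, 4, 4], 'score': [4, 3, 1, 841], 'rank': [44, 50, 34]}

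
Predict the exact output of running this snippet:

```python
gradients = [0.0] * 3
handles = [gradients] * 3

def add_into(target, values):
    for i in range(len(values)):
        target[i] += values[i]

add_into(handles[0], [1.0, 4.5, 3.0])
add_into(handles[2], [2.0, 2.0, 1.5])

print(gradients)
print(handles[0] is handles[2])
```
[3.0, 6.5, 4.5]
True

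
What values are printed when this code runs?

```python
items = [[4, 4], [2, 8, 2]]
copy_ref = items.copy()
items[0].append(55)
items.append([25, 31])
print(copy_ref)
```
[[4, 4, 55], [2, 8, 2]]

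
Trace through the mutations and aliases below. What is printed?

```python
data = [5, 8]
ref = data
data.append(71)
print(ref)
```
[5, 8, 71]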